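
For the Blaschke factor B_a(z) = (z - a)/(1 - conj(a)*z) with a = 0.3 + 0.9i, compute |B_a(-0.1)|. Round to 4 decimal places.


Step 1: Numerator z0 - a = -0.1 - (0.3 + 0.9i) = -0.4 - 0.9i
Step 2: Denominator 1 - conj(a)*z0 = 1 - (0.3 - 0.9i)*(-0.1) = 1.03 - 0.09i
Step 3: |z0 - a|^2 = (-0.4)^2 + (-0.9)^2 = 0.97; |1 - conj(a)*z0|^2 = 1.03^2 + (-0.09)^2 = 1.069
Step 4: |B_a(-0.1)| = sqrt(0.97 / 1.069) = sqrt(0.90739)
Step 5: = 0.9526

0.9526


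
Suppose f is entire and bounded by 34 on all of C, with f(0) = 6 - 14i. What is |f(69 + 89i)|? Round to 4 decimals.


Step 1: By Liouville's theorem, a bounded entire function is constant.
Step 2: f(z) = f(0) = 6 - 14i for all z.
Step 3: |f(w)| = |6 - 14i| = sqrt(36 + 196)
Step 4: = 15.2315

15.2315


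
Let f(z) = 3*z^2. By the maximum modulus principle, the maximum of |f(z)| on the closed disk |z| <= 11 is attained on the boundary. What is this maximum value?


Step 1: On |z| = 11, |f(z)| = 3 * |z|^2 = 3 * 11^2
Step 2: By maximum modulus principle, maximum is on boundary.
Step 3: Maximum = 3 * 121 = 363

363


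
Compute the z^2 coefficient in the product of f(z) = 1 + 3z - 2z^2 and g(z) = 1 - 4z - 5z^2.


Step 1: z^2 term in f*g comes from: (1)*(-5z^2) + (3z)*(-4z) + (-2z^2)*(1)
Step 2: = -5 - 12 - 2
Step 3: = -19

-19


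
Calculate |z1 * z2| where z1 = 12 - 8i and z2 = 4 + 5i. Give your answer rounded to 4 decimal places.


Step 1: |z1| = sqrt(12^2 + (-8)^2) = sqrt(208)
Step 2: |z2| = sqrt(4^2 + 5^2) = sqrt(41)
Step 3: |z1*z2| = |z1|*|z2| = sqrt(208) * sqrt(41) = sqrt(208 * 41) = sqrt(8528)
Step 4: = 92.3472

92.3472


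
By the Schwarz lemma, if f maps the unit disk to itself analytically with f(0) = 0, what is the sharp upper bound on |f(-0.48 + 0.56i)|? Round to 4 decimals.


Step 1: Schwarz lemma: if f: D -> D is analytic with f(0) = 0, then |f(z)| <= |z| for all z in D, and this is sharp (f(z) = z).
Step 2: |z0|^2 = (-0.48)^2 + 0.56^2 = 0.544
Step 3: |z0| = sqrt(0.544) = 0.737564
Step 4: Best bound = |z0| = 0.7376

0.7376


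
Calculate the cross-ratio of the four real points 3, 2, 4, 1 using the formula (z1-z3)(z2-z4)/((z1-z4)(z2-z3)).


Step 1: (z1-z3)(z2-z4) = (-1) * 1 = -1
Step 2: (z1-z4)(z2-z3) = 2 * (-2) = -4
Step 3: Cross-ratio = 1/4 = 1/4

1/4


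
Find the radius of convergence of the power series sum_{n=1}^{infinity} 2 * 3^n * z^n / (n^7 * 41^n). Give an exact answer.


Step 1: General term a_n = 2 * 3^n / (n^7 * 41^n)
Step 2: By the root test, |a_n|^(1/n) = 2^(1/n) * 3 / (n^(7/n) * 41) -> 3/41 as n -> infinity (since 2^(1/n) -> 1 and n^(7/n) -> 1)
Step 3: R = 1/lim|a_n|^(1/n) = 41/3

41/3


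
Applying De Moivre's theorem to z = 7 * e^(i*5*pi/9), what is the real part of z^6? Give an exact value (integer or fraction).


Step 1: By De Moivre's theorem, z^6 = 7^6 * e^(i*6*5*pi/9) = 117649 * (cos(10*pi/3) + i*sin(10*pi/3))
Step 2: |z|^6 = 7^6 = 117649
Step 3: Reduce the angle mod 2*pi: 10*pi/3 - 2*pi = 4*pi/3
Step 4: cos(4*pi/3) = -1/2
Step 5: Re(z^6) = 117649 * (-1/2) = -117649/2

-117649/2


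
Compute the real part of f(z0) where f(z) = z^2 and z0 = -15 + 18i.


Step 1: z0 = -15 + 18i
Step 2: z0^2 = (-15)^2 - 18^2 - 540i
Step 3: real part = 225 - 324 = -99

-99


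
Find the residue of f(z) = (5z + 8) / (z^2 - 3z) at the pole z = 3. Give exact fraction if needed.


Step 1: Q(z) = z^2 - 3z = (z - 3)(z)
Step 2: Q'(z) = 2z - 3
Step 3: Q'(3) = 3, P(3) = 23
Step 4: Res = P(3)/Q'(3) = 23/3 = 23/3

23/3


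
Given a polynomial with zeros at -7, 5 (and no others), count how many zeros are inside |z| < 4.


Step 1: Check each root:
  z = -7: |-7| = 7 >= 4
  z = 5: |5| = 5 >= 4
Step 2: Count = 0

0


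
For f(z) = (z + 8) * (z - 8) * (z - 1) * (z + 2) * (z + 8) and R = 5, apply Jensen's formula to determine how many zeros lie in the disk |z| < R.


Jensen's formula: (1/2pi)*integral log|f(Re^it)|dt = log|f(0)| + sum_{|a_k|<R} log(R/|a_k|)
Step 1: f(0) = 8 * (-8) * (-1) * 2 * 8 = 1024
Step 2: log|f(0)| = log|-8| + log|8| + log|1| + log|-2| + log|-8| = 6.9315
Step 3: Zeros inside |z| < 5: 1, -2
Step 4: Jensen sum = log(5/1) + log(5/2) = 2.5257
Step 5: n(R) = number of terms in the Jensen sum = count of zeros inside |z| < 5 = 2

2


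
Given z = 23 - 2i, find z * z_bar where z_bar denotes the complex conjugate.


Step 1: conj(z) = 23 + 2i
Step 2: z * conj(z) = 23^2 + (-2)^2
Step 3: = 529 + 4 = 533

533


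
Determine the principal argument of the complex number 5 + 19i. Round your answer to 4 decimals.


Step 1: z = 5 + 19i
Step 2: arg(z) = atan2(19, 5)
Step 3: arg(z) = 1.3135

1.3135


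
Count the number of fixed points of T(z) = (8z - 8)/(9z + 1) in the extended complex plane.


Step 1: Fixed points satisfy T(z) = z
Step 2: 9z^2 - 7z + 8 = 0
Step 3: Discriminant = (-7)^2 - 4*9*8 = -239
Step 4: Number of fixed points = 2

2


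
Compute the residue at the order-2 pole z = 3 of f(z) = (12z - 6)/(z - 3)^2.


Step 1: Pole of order 2 at z = 3
Step 2: Res = lim d/dz [(z - 3)^2 * f(z)] as z -> 3
Step 3: (z - 3)^2 * f(z) = 12z - 6
Step 4: d/dz[12z - 6] = 12

12


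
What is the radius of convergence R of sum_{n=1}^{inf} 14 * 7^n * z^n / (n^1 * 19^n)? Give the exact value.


Step 1: General term a_n = 14 * 7^n / (n^1 * 19^n)
Step 2: By the root test, |a_n|^(1/n) = 14^(1/n) * 7 / (n^(1/n) * 19) -> 7/19 as n -> infinity (since 14^(1/n) -> 1 and n^(1/n) -> 1)
Step 3: R = 1/lim|a_n|^(1/n) = 19/7

19/7


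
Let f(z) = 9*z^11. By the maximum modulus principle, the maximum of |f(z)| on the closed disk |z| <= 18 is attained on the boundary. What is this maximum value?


Step 1: On |z| = 18, |f(z)| = 9 * |z|^11 = 9 * 18^11
Step 2: By maximum modulus principle, maximum is on boundary.
Step 3: Maximum = 9 * 64268410079232 = 578415690713088

578415690713088


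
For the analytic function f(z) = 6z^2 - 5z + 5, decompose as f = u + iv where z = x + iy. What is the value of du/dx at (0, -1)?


Step 1: f(z) = 6(x+iy)^2 - 5(x+iy) + 5
Step 2: u = 6(x^2 - y^2) - 5x + 5
Step 3: u_x = 12x - 5
Step 4: At (0, -1): u_x = 0 - 5 = -5

-5


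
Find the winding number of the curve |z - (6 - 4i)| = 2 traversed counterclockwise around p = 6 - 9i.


Step 1: Center c = (6, -4), radius = 2
Step 2: |p - c|^2 = 0^2 + (-5)^2 = 25
Step 3: r^2 = 4
Step 4: |p-c| > r so winding number = 0

0


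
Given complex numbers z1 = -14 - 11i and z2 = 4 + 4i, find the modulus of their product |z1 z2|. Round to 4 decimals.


Step 1: |z1| = sqrt((-14)^2 + (-11)^2) = sqrt(317)
Step 2: |z2| = sqrt(4^2 + 4^2) = sqrt(32)
Step 3: |z1*z2| = |z1|*|z2| = sqrt(317) * sqrt(32) = sqrt(317 * 32) = sqrt(10144)
Step 4: = 100.7174

100.7174


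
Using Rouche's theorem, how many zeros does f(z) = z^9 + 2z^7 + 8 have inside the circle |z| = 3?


Step 1: On |z| = 3 the three terms have sizes |z^9| = 3^9 = 19683, |2z^7| = 2*3^7 = 4374, |8| = 8
Step 2: The dominant term is g(z) = z^9; let h(z) = 2z^7 + 8 so f = g + h
Step 3: On |z| = 3: |g| = 19683 and |h| <= 4374 + 8 = 4382
Step 4: Since 19683 > 4382, |h| < |g| on |z| = 3, so by Rouche f has the same number of zeros as g inside |z| < 3
Step 5: g(z) = z^9 has 9 zeros (all at the origin) inside |z| < 3. Answer = 9

9


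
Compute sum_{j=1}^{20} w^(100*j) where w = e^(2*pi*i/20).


Step 1: The sum sum_{j=1}^{n} w^(k*j) equals n if n | k, else 0.
Step 2: Here n = 20, k = 100
Step 3: Does n divide k? 20 | 100 -> True
Step 4: Sum = 20

20


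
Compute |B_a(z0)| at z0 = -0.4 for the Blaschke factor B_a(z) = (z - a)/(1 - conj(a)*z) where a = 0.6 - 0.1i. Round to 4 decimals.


Step 1: Numerator z0 - a = -0.4 - (0.6 - 0.1i) = -1 + 0.1i
Step 2: Denominator 1 - conj(a)*z0 = 1 - (0.6 + 0.1i)*(-0.4) = 1.24 + 0.04i
Step 3: |z0 - a|^2 = (-1)^2 + 0.1^2 = 1.01; |1 - conj(a)*z0|^2 = 1.24^2 + 0.04^2 = 1.5392
Step 4: |B_a(-0.4)| = sqrt(1.01 / 1.5392) = sqrt(0.656185)
Step 5: = 0.8101

0.8101


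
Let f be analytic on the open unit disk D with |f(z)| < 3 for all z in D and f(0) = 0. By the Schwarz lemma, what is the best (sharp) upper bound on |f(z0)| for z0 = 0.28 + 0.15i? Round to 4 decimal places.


Step 1: g = f/3 maps D -> D with g(0) = 0, so by the Schwarz lemma |g(z)| <= |z|, i.e. |f(z)| <= 3|z|; this is sharp (f(z) = 3z).
Step 2: |z0|^2 = 0.28^2 + 0.15^2 = 0.1009
Step 3: |z0| = sqrt(0.1009) = 0.317648
Step 4: Best bound = 3 * |z0| = 3 * 0.317648 = 0.9529

0.9529


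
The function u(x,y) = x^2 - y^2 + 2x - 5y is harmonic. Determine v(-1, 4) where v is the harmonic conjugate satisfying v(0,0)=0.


Step 1: v_x = -u_y = 2y + 5
Step 2: v_y = u_x = 2x + 2
Step 3: v = 2xy + 5x + 2y + C
Step 4: v(0,0) = 0 => C = 0
Step 5: v(-1, 4) = -5

-5


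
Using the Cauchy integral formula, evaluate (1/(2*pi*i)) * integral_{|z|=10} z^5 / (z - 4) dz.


Step 1: f(z) = z^5, a = 4 is inside |z| = 10
Step 2: By Cauchy integral formula: (1/(2pi*i)) * integral = f(a)
Step 3: f(4) = 4^5 = 1024

1024


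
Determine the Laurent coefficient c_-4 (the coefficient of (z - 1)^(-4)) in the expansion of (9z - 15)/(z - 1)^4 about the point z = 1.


Step 1: Write the numerator in powers of (z - 1): 9z - 15 = 9(z - 1) + (9*1 - 15) = 9(z - 1) - 6
Step 2: Divide by (z - 1)^4: f(z) = -6(z - 1)^(-4) + 9(z - 1)^(-3)
Step 3: This finite sum is the Laurent series of f about z = 1.
Step 4: Coefficient of (z - 1)^(-4) = 9*1 - 15 = -6

-6


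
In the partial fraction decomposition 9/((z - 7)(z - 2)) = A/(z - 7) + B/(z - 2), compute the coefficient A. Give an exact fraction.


Step 1: Multiply both sides by (z - 7) and set z = 7
Step 2: A = 9 / (7 - 2)
Step 3: A = 9 / 5
Step 4: A = 9/5

9/5


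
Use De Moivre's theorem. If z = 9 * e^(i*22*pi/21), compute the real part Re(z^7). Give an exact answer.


Step 1: By De Moivre's theorem, z^7 = 9^7 * e^(i*7*22*pi/21) = 4782969 * (cos(22*pi/3) + i*sin(22*pi/3))
Step 2: |z|^7 = 9^7 = 4782969
Step 3: Reduce the angle mod 2*pi: 22*pi/3 - 6*pi = 4*pi/3
Step 4: cos(4*pi/3) = -1/2
Step 5: Re(z^7) = 4782969 * (-1/2) = -4782969/2

-4782969/2


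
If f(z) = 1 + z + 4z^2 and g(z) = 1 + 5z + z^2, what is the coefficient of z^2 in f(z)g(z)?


Step 1: z^2 term in f*g comes from: (1)*(z^2) + (z)*(5z) + (4z^2)*(1)
Step 2: = 1 + 5 + 4
Step 3: = 10

10


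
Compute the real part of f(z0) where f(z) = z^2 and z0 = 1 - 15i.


Step 1: z0 = 1 - 15i
Step 2: z0^2 = 1^2 - (-15)^2 - 30i
Step 3: real part = 1 - 225 = -224

-224


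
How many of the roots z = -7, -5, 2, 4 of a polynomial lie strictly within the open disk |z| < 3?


Step 1: Check each root:
  z = -7: |-7| = 7 >= 3
  z = -5: |-5| = 5 >= 3
  z = 2: |2| = 2 < 3
  z = 4: |4| = 4 >= 3
Step 2: Count = 1

1


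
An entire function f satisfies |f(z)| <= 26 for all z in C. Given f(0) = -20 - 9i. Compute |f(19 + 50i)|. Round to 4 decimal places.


Step 1: By Liouville's theorem, a bounded entire function is constant.
Step 2: f(z) = f(0) = -20 - 9i for all z.
Step 3: |f(w)| = |-20 - 9i| = sqrt(400 + 81)
Step 4: = 21.9317

21.9317


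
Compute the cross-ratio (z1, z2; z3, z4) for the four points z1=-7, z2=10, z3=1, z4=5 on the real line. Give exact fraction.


Step 1: (z1-z3)(z2-z4) = (-8) * 5 = -40
Step 2: (z1-z4)(z2-z3) = (-12) * 9 = -108
Step 3: Cross-ratio = 40/108 = 10/27

10/27


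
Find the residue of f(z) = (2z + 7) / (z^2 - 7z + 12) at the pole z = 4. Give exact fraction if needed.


Step 1: Q(z) = z^2 - 7z + 12 = (z - 4)(z - 3)
Step 2: Q'(z) = 2z - 7
Step 3: Q'(4) = 1, P(4) = 15
Step 4: Res = P(4)/Q'(4) = 15/1 = 15

15


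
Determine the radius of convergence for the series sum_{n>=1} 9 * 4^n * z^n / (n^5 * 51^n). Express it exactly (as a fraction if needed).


Step 1: General term a_n = 9 * 4^n / (n^5 * 51^n)
Step 2: By the root test, |a_n|^(1/n) = 9^(1/n) * 4 / (n^(5/n) * 51) -> 4/51 as n -> infinity (since 9^(1/n) -> 1 and n^(5/n) -> 1)
Step 3: R = 1/lim|a_n|^(1/n) = 51/4

51/4


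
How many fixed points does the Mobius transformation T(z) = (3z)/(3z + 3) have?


Step 1: Fixed points satisfy T(z) = z
Step 2: 3z^2 = 0
Step 3: Discriminant = 0^2 - 4*3*0 = 0
Step 4: Number of fixed points = 1

1


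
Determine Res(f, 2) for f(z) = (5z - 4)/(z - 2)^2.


Step 1: Pole of order 2 at z = 2
Step 2: Res = lim d/dz [(z - 2)^2 * f(z)] as z -> 2
Step 3: (z - 2)^2 * f(z) = 5z - 4
Step 4: d/dz[5z - 4] = 5

5


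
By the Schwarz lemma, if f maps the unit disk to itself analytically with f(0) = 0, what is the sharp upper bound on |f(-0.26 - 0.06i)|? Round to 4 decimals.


Step 1: Schwarz lemma: if f: D -> D is analytic with f(0) = 0, then |f(z)| <= |z| for all z in D, and this is sharp (f(z) = z).
Step 2: |z0|^2 = (-0.26)^2 + (-0.06)^2 = 0.0712
Step 3: |z0| = sqrt(0.0712) = 0.266833
Step 4: Best bound = |z0| = 0.2668

0.2668


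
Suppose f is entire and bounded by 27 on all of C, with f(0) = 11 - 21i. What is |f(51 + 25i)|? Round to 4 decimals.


Step 1: By Liouville's theorem, a bounded entire function is constant.
Step 2: f(z) = f(0) = 11 - 21i for all z.
Step 3: |f(w)| = |11 - 21i| = sqrt(121 + 441)
Step 4: = 23.7065

23.7065


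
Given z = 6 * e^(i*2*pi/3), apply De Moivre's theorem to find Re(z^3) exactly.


Step 1: By De Moivre's theorem, z^3 = 6^3 * e^(i*3*2*pi/3) = 216 * (cos(2*pi) + i*sin(2*pi))
Step 2: |z|^3 = 6^3 = 216
Step 3: Reduce the angle mod 2*pi: 2*pi - 2*pi = 0
Step 4: cos(0) = 1
Step 5: Re(z^3) = 216 * 1 = 216

216


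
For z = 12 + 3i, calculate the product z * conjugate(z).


Step 1: conj(z) = 12 - 3i
Step 2: z * conj(z) = 12^2 + 3^2
Step 3: = 144 + 9 = 153

153


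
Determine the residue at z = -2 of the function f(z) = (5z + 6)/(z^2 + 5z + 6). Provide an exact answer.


Step 1: Q(z) = z^2 + 5z + 6 = (z + 2)(z + 3)
Step 2: Q'(z) = 2z + 5
Step 3: Q'(-2) = 1, P(-2) = -4
Step 4: Res = P(-2)/Q'(-2) = -4/1 = -4

-4


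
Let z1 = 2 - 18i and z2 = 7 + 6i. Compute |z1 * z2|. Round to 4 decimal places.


Step 1: |z1| = sqrt(2^2 + (-18)^2) = sqrt(328)
Step 2: |z2| = sqrt(7^2 + 6^2) = sqrt(85)
Step 3: |z1*z2| = |z1|*|z2| = sqrt(328) * sqrt(85) = sqrt(328 * 85) = sqrt(27880)
Step 4: = 166.9731

166.9731


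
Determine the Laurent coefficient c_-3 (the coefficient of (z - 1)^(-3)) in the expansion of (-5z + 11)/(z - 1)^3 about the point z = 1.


Step 1: Write the numerator in powers of (z - 1): -5z + 11 = -5(z - 1) + (-5*1 + 11) = -5(z - 1) + 6
Step 2: Divide by (z - 1)^3: f(z) = 6(z - 1)^(-3) - 5(z - 1)^(-2)
Step 3: This finite sum is the Laurent series of f about z = 1.
Step 4: Coefficient of (z - 1)^(-3) = -5*1 + 11 = 6

6


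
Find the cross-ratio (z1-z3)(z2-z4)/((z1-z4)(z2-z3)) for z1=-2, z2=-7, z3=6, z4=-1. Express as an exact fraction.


Step 1: (z1-z3)(z2-z4) = (-8) * (-6) = 48
Step 2: (z1-z4)(z2-z3) = (-1) * (-13) = 13
Step 3: Cross-ratio = 48/13 = 48/13

48/13


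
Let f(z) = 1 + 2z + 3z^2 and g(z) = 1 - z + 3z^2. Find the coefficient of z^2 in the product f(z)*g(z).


Step 1: z^2 term in f*g comes from: (1)*(3z^2) + (2z)*(-z) + (3z^2)*(1)
Step 2: = 3 - 2 + 3
Step 3: = 4

4


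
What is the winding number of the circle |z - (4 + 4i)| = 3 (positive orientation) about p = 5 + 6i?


Step 1: Center c = (4, 4), radius = 3
Step 2: |p - c|^2 = 1^2 + 2^2 = 5
Step 3: r^2 = 9
Step 4: |p-c| < r so winding number = 1

1


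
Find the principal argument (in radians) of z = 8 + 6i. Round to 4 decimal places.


Step 1: z = 8 + 6i
Step 2: arg(z) = atan2(6, 8)
Step 3: arg(z) = 0.6435

0.6435


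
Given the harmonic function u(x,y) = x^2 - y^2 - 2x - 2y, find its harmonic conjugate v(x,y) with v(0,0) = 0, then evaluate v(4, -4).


Step 1: v_x = -u_y = 2y + 2
Step 2: v_y = u_x = 2x - 2
Step 3: v = 2xy + 2x - 2y + C
Step 4: v(0,0) = 0 => C = 0
Step 5: v(4, -4) = -16

-16


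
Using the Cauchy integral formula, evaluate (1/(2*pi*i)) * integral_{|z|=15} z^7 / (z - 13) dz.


Step 1: f(z) = z^7, a = 13 is inside |z| = 15
Step 2: By Cauchy integral formula: (1/(2pi*i)) * integral = f(a)
Step 3: f(13) = 13^7 = 62748517

62748517


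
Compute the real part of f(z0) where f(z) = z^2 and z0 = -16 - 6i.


Step 1: z0 = -16 - 6i
Step 2: z0^2 = (-16)^2 - (-6)^2 + 192i
Step 3: real part = 256 - 36 = 220

220


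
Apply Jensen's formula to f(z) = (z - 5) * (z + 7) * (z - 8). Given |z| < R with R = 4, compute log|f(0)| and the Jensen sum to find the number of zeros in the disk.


Jensen's formula: (1/2pi)*integral log|f(Re^it)|dt = log|f(0)| + sum_{|a_k|<R} log(R/|a_k|)
Step 1: f(0) = (-5) * 7 * (-8) = 280
Step 2: log|f(0)| = log|5| + log|-7| + log|8| = 5.6348
Step 3: Zeros inside |z| < 4: none
Step 4: Jensen sum = (empty sum) = 0
Step 5: n(R) = number of terms in the Jensen sum = count of zeros inside |z| < 4 = 0

0


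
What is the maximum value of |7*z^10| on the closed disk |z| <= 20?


Step 1: On |z| = 20, |f(z)| = 7 * |z|^10 = 7 * 20^10
Step 2: By maximum modulus principle, maximum is on boundary.
Step 3: Maximum = 7 * 10240000000000 = 71680000000000

71680000000000


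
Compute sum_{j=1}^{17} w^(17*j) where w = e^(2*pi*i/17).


Step 1: The sum sum_{j=1}^{n} w^(k*j) equals n if n | k, else 0.
Step 2: Here n = 17, k = 17
Step 3: Does n divide k? 17 | 17 -> True
Step 4: Sum = 17

17


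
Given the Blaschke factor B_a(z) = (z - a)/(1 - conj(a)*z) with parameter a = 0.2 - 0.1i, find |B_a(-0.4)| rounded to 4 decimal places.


Step 1: Numerator z0 - a = -0.4 - (0.2 - 0.1i) = -0.6 + 0.1i
Step 2: Denominator 1 - conj(a)*z0 = 1 - (0.2 + 0.1i)*(-0.4) = 1.08 + 0.04i
Step 3: |z0 - a|^2 = (-0.6)^2 + 0.1^2 = 0.37; |1 - conj(a)*z0|^2 = 1.08^2 + 0.04^2 = 1.168
Step 4: |B_a(-0.4)| = sqrt(0.37 / 1.168) = sqrt(0.316781)
Step 5: = 0.5628

0.5628


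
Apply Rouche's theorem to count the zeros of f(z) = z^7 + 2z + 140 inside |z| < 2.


Step 1: On |z| = 2 the three terms have sizes |z^7| = 2^7 = 128, |2z| = 2*2 = 4, |140| = 140
Step 2: The dominant term is g(z) = 140; let h(z) = z^7 + 2z so f = g + h
Step 3: On |z| = 2: |g| = 140 and |h| <= 128 + 4 = 132
Step 4: Since 140 > 132, |h| < |g| on |z| = 2, so by Rouche f has the same number of zeros as g inside |z| < 2
Step 5: g(z) = 140 is a nonzero constant with no zeros inside |z| < 2. Answer = 0

0


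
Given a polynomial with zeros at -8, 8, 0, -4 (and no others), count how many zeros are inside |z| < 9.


Step 1: Check each root:
  z = -8: |-8| = 8 < 9
  z = 8: |8| = 8 < 9
  z = 0: |0| = 0 < 9
  z = -4: |-4| = 4 < 9
Step 2: Count = 4

4


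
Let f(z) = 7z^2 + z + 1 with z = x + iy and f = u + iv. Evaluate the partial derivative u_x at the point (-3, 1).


Step 1: f(z) = 7(x+iy)^2 + (x+iy) + 1
Step 2: u = 7(x^2 - y^2) + x + 1
Step 3: u_x = 14x + 1
Step 4: At (-3, 1): u_x = -42 + 1 = -41

-41


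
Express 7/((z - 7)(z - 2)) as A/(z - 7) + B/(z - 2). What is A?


Step 1: Multiply both sides by (z - 7) and set z = 7
Step 2: A = 7 / (7 - 2)
Step 3: A = 7 / 5
Step 4: A = 7/5

7/5


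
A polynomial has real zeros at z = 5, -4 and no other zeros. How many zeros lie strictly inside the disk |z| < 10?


Step 1: Check each root:
  z = 5: |5| = 5 < 10
  z = -4: |-4| = 4 < 10
Step 2: Count = 2

2


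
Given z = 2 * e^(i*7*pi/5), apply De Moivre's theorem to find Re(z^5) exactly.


Step 1: By De Moivre's theorem, z^5 = 2^5 * e^(i*5*7*pi/5) = 32 * (cos(7*pi) + i*sin(7*pi))
Step 2: |z|^5 = 2^5 = 32
Step 3: Reduce the angle mod 2*pi: 7*pi - 6*pi = pi
Step 4: cos(pi) = -1
Step 5: Re(z^5) = 32 * (-1) = -32

-32


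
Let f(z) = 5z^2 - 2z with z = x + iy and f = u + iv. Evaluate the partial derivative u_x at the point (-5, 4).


Step 1: f(z) = 5(x+iy)^2 - 2(x+iy) + 0
Step 2: u = 5(x^2 - y^2) - 2x + 0
Step 3: u_x = 10x - 2
Step 4: At (-5, 4): u_x = -50 - 2 = -52

-52


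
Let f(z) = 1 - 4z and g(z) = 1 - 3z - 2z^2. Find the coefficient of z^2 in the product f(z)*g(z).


Step 1: z^2 term in f*g comes from: (1)*(-2z^2) + (-4z)*(-3z) + (0)*(1)
Step 2: = -2 + 12 + 0
Step 3: = 10

10


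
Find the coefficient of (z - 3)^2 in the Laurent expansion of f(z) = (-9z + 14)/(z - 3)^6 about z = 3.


Step 1: Write the numerator in powers of (z - 3): -9z + 14 = -9(z - 3) + (-9*3 + 14) = -9(z - 3) - 13
Step 2: Divide by (z - 3)^6: f(z) = -13(z - 3)^(-6) - 9(z - 3)^(-5)
Step 3: This finite sum is the Laurent series of f about z = 3.
Step 4: Only the powers -6 and -5 appear, so the coefficient of (z - 3)^2 = 0

0


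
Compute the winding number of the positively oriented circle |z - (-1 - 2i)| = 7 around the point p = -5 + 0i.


Step 1: Center c = (-1, -2), radius = 7
Step 2: |p - c|^2 = (-4)^2 + 2^2 = 20
Step 3: r^2 = 49
Step 4: |p-c| < r so winding number = 1

1


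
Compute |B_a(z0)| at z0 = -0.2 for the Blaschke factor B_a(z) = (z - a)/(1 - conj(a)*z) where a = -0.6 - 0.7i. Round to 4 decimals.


Step 1: Numerator z0 - a = -0.2 - (-0.6 - 0.7i) = 0.4 + 0.7i
Step 2: Denominator 1 - conj(a)*z0 = 1 - (-0.6 + 0.7i)*(-0.2) = 0.88 + 0.14i
Step 3: |z0 - a|^2 = 0.4^2 + 0.7^2 = 0.65; |1 - conj(a)*z0|^2 = 0.88^2 + 0.14^2 = 0.794
Step 4: |B_a(-0.2)| = sqrt(0.65 / 0.794) = sqrt(0.81864)
Step 5: = 0.9048

0.9048


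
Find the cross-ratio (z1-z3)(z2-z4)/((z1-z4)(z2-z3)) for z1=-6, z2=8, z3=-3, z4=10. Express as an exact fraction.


Step 1: (z1-z3)(z2-z4) = (-3) * (-2) = 6
Step 2: (z1-z4)(z2-z3) = (-16) * 11 = -176
Step 3: Cross-ratio = -6/176 = -3/88

-3/88


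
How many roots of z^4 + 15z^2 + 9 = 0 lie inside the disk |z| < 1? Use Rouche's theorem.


Step 1: On |z| = 1 the three terms have sizes |z^4| = 1^4 = 1, |15z^2| = 15*1^2 = 15, |9| = 9
Step 2: The dominant term is g(z) = 15z^2; let h(z) = z^4 + 9 so f = g + h
Step 3: On |z| = 1: |g| = 15 and |h| <= 1 + 9 = 10
Step 4: Since 15 > 10, |h| < |g| on |z| = 1, so by Rouche f has the same number of zeros as g inside |z| < 1
Step 5: g(z) = 15z^2 has 2 zeros (at the origin, multiplicity 2) inside |z| < 1. Answer = 2

2


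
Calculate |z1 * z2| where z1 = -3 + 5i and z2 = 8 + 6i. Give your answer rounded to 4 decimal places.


Step 1: |z1| = sqrt((-3)^2 + 5^2) = sqrt(34)
Step 2: |z2| = sqrt(8^2 + 6^2) = sqrt(100)
Step 3: |z1*z2| = |z1|*|z2| = sqrt(34) * sqrt(100) = sqrt(34 * 100) = sqrt(3400)
Step 4: = 58.3095

58.3095


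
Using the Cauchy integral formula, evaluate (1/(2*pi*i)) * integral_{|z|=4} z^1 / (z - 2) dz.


Step 1: f(z) = z^1, a = 2 is inside |z| = 4
Step 2: By Cauchy integral formula: (1/(2pi*i)) * integral = f(a)
Step 3: f(2) = 2^1 = 2

2


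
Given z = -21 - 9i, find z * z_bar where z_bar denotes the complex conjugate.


Step 1: conj(z) = -21 + 9i
Step 2: z * conj(z) = (-21)^2 + (-9)^2
Step 3: = 441 + 81 = 522

522


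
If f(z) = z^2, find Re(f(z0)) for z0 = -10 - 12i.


Step 1: z0 = -10 - 12i
Step 2: z0^2 = (-10)^2 - (-12)^2 + 240i
Step 3: real part = 100 - 144 = -44

-44


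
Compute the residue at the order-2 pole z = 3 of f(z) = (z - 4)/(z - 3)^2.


Step 1: Pole of order 2 at z = 3
Step 2: Res = lim d/dz [(z - 3)^2 * f(z)] as z -> 3
Step 3: (z - 3)^2 * f(z) = z - 4
Step 4: d/dz[z - 4] = 1

1


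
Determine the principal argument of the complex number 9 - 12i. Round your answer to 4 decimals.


Step 1: z = 9 - 12i
Step 2: arg(z) = atan2(-12, 9)
Step 3: arg(z) = -0.9273

-0.9273


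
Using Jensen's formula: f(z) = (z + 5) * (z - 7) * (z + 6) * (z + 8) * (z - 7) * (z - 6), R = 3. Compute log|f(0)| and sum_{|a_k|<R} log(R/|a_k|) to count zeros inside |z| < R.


Jensen's formula: (1/2pi)*integral log|f(Re^it)|dt = log|f(0)| + sum_{|a_k|<R} log(R/|a_k|)
Step 1: f(0) = 5 * (-7) * 6 * 8 * (-7) * (-6) = -70560
Step 2: log|f(0)| = log|-5| + log|7| + log|-6| + log|-8| + log|7| + log|6| = 11.1642
Step 3: Zeros inside |z| < 3: none
Step 4: Jensen sum = (empty sum) = 0
Step 5: n(R) = number of terms in the Jensen sum = count of zeros inside |z| < 3 = 0

0


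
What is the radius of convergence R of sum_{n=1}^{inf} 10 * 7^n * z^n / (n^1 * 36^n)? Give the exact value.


Step 1: General term a_n = 10 * 7^n / (n^1 * 36^n)
Step 2: By the root test, |a_n|^(1/n) = 10^(1/n) * 7 / (n^(1/n) * 36) -> 7/36 as n -> infinity (since 10^(1/n) -> 1 and n^(1/n) -> 1)
Step 3: R = 1/lim|a_n|^(1/n) = 36/7

36/7


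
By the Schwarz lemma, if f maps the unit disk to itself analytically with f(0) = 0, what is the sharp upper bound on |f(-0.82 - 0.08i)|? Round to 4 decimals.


Step 1: Schwarz lemma: if f: D -> D is analytic with f(0) = 0, then |f(z)| <= |z| for all z in D, and this is sharp (f(z) = z).
Step 2: |z0|^2 = (-0.82)^2 + (-0.08)^2 = 0.6788
Step 3: |z0| = sqrt(0.6788) = 0.823893
Step 4: Best bound = |z0| = 0.8239

0.8239


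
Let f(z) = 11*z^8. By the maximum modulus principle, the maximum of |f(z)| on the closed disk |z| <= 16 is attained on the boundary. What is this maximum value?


Step 1: On |z| = 16, |f(z)| = 11 * |z|^8 = 11 * 16^8
Step 2: By maximum modulus principle, maximum is on boundary.
Step 3: Maximum = 11 * 4294967296 = 47244640256

47244640256


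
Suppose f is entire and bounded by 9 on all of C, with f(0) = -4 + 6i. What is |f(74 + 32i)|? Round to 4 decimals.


Step 1: By Liouville's theorem, a bounded entire function is constant.
Step 2: f(z) = f(0) = -4 + 6i for all z.
Step 3: |f(w)| = |-4 + 6i| = sqrt(16 + 36)
Step 4: = 7.2111

7.2111


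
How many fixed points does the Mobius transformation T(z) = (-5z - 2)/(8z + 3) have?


Step 1: Fixed points satisfy T(z) = z
Step 2: 8z^2 + 8z + 2 = 0
Step 3: Discriminant = 8^2 - 4*8*2 = 0
Step 4: Number of fixed points = 1

1


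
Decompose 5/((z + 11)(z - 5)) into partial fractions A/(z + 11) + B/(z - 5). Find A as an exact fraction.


Step 1: Multiply both sides by (z + 11) and set z = -11
Step 2: A = 5 / (-11 - 5)
Step 3: A = 5 / (-16)
Step 4: A = -5/16

-5/16


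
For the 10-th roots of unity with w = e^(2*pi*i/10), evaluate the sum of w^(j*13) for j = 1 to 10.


Step 1: The sum sum_{j=1}^{n} w^(k*j) equals n if n | k, else 0.
Step 2: Here n = 10, k = 13
Step 3: Does n divide k? 10 | 13 -> False
Step 4: Sum = 0

0


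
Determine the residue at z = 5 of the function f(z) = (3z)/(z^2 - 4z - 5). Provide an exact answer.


Step 1: Q(z) = z^2 - 4z - 5 = (z - 5)(z + 1)
Step 2: Q'(z) = 2z - 4
Step 3: Q'(5) = 6, P(5) = 15
Step 4: Res = P(5)/Q'(5) = 15/6 = 5/2

5/2


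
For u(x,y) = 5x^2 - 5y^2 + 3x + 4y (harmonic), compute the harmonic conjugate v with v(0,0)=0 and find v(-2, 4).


Step 1: v_x = -u_y = 10y - 4
Step 2: v_y = u_x = 10x + 3
Step 3: v = 10xy - 4x + 3y + C
Step 4: v(0,0) = 0 => C = 0
Step 5: v(-2, 4) = -60

-60


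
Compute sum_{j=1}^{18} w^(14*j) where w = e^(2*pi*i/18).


Step 1: The sum sum_{j=1}^{n} w^(k*j) equals n if n | k, else 0.
Step 2: Here n = 18, k = 14
Step 3: Does n divide k? 18 | 14 -> False
Step 4: Sum = 0

0


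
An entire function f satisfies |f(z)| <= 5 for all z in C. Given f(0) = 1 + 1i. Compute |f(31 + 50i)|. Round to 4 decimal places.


Step 1: By Liouville's theorem, a bounded entire function is constant.
Step 2: f(z) = f(0) = 1 + 1i for all z.
Step 3: |f(w)| = |1 + 1i| = sqrt(1 + 1)
Step 4: = 1.4142

1.4142


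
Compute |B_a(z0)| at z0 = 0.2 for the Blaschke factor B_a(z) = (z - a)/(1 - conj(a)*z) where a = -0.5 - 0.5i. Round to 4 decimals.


Step 1: Numerator z0 - a = 0.2 - (-0.5 - 0.5i) = 0.7 + 0.5i
Step 2: Denominator 1 - conj(a)*z0 = 1 - (-0.5 + 0.5i)*0.2 = 1.1 - 0.1i
Step 3: |z0 - a|^2 = 0.7^2 + 0.5^2 = 0.74; |1 - conj(a)*z0|^2 = 1.1^2 + (-0.1)^2 = 1.22
Step 4: |B_a(0.2)| = sqrt(0.74 / 1.22) = sqrt(0.606557)
Step 5: = 0.7788

0.7788


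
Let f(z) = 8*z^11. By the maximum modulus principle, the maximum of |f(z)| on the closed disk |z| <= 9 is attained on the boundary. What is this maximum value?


Step 1: On |z| = 9, |f(z)| = 8 * |z|^11 = 8 * 9^11
Step 2: By maximum modulus principle, maximum is on boundary.
Step 3: Maximum = 8 * 31381059609 = 251048476872

251048476872


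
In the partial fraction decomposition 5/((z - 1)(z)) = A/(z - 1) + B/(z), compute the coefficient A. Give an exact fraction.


Step 1: Multiply both sides by (z - 1) and set z = 1
Step 2: A = 5 / (1 - 0)
Step 3: A = 5 / 1
Step 4: A = 5

5


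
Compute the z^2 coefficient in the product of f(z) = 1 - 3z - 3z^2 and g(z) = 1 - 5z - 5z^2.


Step 1: z^2 term in f*g comes from: (1)*(-5z^2) + (-3z)*(-5z) + (-3z^2)*(1)
Step 2: = -5 + 15 - 3
Step 3: = 7

7


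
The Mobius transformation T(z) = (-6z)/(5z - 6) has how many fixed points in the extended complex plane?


Step 1: Fixed points satisfy T(z) = z
Step 2: 5z^2 = 0
Step 3: Discriminant = 0^2 - 4*5*0 = 0
Step 4: Number of fixed points = 1

1


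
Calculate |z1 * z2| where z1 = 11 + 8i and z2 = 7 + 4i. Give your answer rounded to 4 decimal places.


Step 1: |z1| = sqrt(11^2 + 8^2) = sqrt(185)
Step 2: |z2| = sqrt(7^2 + 4^2) = sqrt(65)
Step 3: |z1*z2| = |z1|*|z2| = sqrt(185) * sqrt(65) = sqrt(185 * 65) = sqrt(12025)
Step 4: = 109.6586

109.6586


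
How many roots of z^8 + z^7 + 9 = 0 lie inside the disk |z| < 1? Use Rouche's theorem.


Step 1: On |z| = 1 the three terms have sizes |z^8| = 1^8 = 1, |z^7| = 1^7 = 1, |9| = 9
Step 2: The dominant term is g(z) = 9; let h(z) = z^8 + z^7 so f = g + h
Step 3: On |z| = 1: |g| = 9 and |h| <= 1 + 1 = 2
Step 4: Since 9 > 2, |h| < |g| on |z| = 1, so by Rouche f has the same number of zeros as g inside |z| < 1
Step 5: g(z) = 9 is a nonzero constant with no zeros inside |z| < 1. Answer = 0

0


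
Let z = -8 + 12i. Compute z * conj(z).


Step 1: conj(z) = -8 - 12i
Step 2: z * conj(z) = (-8)^2 + 12^2
Step 3: = 64 + 144 = 208

208


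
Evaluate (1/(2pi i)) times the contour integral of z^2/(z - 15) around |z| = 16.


Step 1: f(z) = z^2, a = 15 is inside |z| = 16
Step 2: By Cauchy integral formula: (1/(2pi*i)) * integral = f(a)
Step 3: f(15) = 15^2 = 225

225


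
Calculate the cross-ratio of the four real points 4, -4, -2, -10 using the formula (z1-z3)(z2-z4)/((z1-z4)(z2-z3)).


Step 1: (z1-z3)(z2-z4) = 6 * 6 = 36
Step 2: (z1-z4)(z2-z3) = 14 * (-2) = -28
Step 3: Cross-ratio = -36/28 = -9/7

-9/7


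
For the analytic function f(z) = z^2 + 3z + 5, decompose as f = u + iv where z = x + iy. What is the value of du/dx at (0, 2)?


Step 1: f(z) = (x+iy)^2 + 3(x+iy) + 5
Step 2: u = (x^2 - y^2) + 3x + 5
Step 3: u_x = 2x + 3
Step 4: At (0, 2): u_x = 0 + 3 = 3

3


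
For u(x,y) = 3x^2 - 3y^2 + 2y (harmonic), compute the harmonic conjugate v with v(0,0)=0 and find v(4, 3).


Step 1: v_x = -u_y = 6y - 2
Step 2: v_y = u_x = 6x + 0
Step 3: v = 6xy - 2x + C
Step 4: v(0,0) = 0 => C = 0
Step 5: v(4, 3) = 64

64


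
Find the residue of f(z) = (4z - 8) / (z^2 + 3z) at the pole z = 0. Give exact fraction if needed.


Step 1: Q(z) = z^2 + 3z = (z)(z + 3)
Step 2: Q'(z) = 2z + 3
Step 3: Q'(0) = 3, P(0) = -8
Step 4: Res = P(0)/Q'(0) = -8/3 = -8/3

-8/3


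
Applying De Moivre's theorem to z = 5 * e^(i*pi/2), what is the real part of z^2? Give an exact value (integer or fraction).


Step 1: By De Moivre's theorem, z^2 = 5^2 * e^(i*2*pi/2) = 25 * (cos(pi) + i*sin(pi))
Step 2: |z|^2 = 5^2 = 25
Step 3: The angle pi already lies in [0, 2*pi)
Step 4: cos(pi) = -1
Step 5: Re(z^2) = 25 * (-1) = -25

-25


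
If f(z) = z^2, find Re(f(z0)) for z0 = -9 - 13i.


Step 1: z0 = -9 - 13i
Step 2: z0^2 = (-9)^2 - (-13)^2 + 234i
Step 3: real part = 81 - 169 = -88

-88


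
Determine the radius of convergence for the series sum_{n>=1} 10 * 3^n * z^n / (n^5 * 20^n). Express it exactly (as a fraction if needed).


Step 1: General term a_n = 10 * 3^n / (n^5 * 20^n)
Step 2: By the root test, |a_n|^(1/n) = 10^(1/n) * 3 / (n^(5/n) * 20) -> 3/20 as n -> infinity (since 10^(1/n) -> 1 and n^(5/n) -> 1)
Step 3: R = 1/lim|a_n|^(1/n) = 20/3

20/3


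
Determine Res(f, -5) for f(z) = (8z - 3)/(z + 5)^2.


Step 1: Pole of order 2 at z = -5
Step 2: Res = lim d/dz [(z + 5)^2 * f(z)] as z -> -5
Step 3: (z + 5)^2 * f(z) = 8z - 3
Step 4: d/dz[8z - 3] = 8

8


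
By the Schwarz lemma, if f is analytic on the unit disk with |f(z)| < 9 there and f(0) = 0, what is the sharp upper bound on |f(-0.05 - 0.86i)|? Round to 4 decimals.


Step 1: g = f/9 maps D -> D with g(0) = 0, so by the Schwarz lemma |g(z)| <= |z|, i.e. |f(z)| <= 9|z|; this is sharp (f(z) = 9z).
Step 2: |z0|^2 = (-0.05)^2 + (-0.86)^2 = 0.7421
Step 3: |z0| = sqrt(0.7421) = 0.861452
Step 4: Best bound = 9 * |z0| = 9 * 0.861452 = 7.7531

7.7531


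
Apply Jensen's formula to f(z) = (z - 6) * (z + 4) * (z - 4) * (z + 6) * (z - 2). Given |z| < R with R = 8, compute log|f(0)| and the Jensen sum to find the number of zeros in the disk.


Jensen's formula: (1/2pi)*integral log|f(Re^it)|dt = log|f(0)| + sum_{|a_k|<R} log(R/|a_k|)
Step 1: f(0) = (-6) * 4 * (-4) * 6 * (-2) = -1152
Step 2: log|f(0)| = log|6| + log|-4| + log|4| + log|-6| + log|2| = 7.0493
Step 3: Zeros inside |z| < 8: 6, -4, 4, -6, 2
Step 4: Jensen sum = log(8/6) + log(8/4) + log(8/4) + log(8/6) + log(8/2) = 3.348
Step 5: n(R) = number of terms in the Jensen sum = count of zeros inside |z| < 8 = 5

5


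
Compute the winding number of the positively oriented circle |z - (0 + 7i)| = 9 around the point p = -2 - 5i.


Step 1: Center c = (0, 7), radius = 9
Step 2: |p - c|^2 = (-2)^2 + (-12)^2 = 148
Step 3: r^2 = 81
Step 4: |p-c| > r so winding number = 0

0


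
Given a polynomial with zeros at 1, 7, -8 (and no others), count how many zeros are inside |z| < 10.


Step 1: Check each root:
  z = 1: |1| = 1 < 10
  z = 7: |7| = 7 < 10
  z = -8: |-8| = 8 < 10
Step 2: Count = 3

3


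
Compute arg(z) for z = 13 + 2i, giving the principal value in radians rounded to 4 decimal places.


Step 1: z = 13 + 2i
Step 2: arg(z) = atan2(2, 13)
Step 3: arg(z) = 0.1526

0.1526


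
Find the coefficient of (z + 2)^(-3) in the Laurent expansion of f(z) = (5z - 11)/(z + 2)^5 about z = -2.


Step 1: Write the numerator in powers of (z + 2): 5z - 11 = 5(z + 2) + (5*(-2) - 11) = 5(z + 2) - 21
Step 2: Divide by (z + 2)^5: f(z) = -21(z + 2)^(-5) + 5(z + 2)^(-4)
Step 3: This finite sum is the Laurent series of f about z = -2.
Step 4: Only the powers -5 and -4 appear, so the coefficient of (z + 2)^(-3) = 0

0


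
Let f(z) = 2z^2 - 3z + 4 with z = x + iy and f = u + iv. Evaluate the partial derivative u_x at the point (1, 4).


Step 1: f(z) = 2(x+iy)^2 - 3(x+iy) + 4
Step 2: u = 2(x^2 - y^2) - 3x + 4
Step 3: u_x = 4x - 3
Step 4: At (1, 4): u_x = 4 - 3 = 1

1


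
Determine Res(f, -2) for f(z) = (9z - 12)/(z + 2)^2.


Step 1: Pole of order 2 at z = -2
Step 2: Res = lim d/dz [(z + 2)^2 * f(z)] as z -> -2
Step 3: (z + 2)^2 * f(z) = 9z - 12
Step 4: d/dz[9z - 12] = 9

9


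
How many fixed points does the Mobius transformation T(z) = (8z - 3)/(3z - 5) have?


Step 1: Fixed points satisfy T(z) = z
Step 2: 3z^2 - 13z + 3 = 0
Step 3: Discriminant = (-13)^2 - 4*3*3 = 133
Step 4: Number of fixed points = 2

2


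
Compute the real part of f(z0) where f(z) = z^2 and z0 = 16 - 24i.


Step 1: z0 = 16 - 24i
Step 2: z0^2 = 16^2 - (-24)^2 - 768i
Step 3: real part = 256 - 576 = -320

-320


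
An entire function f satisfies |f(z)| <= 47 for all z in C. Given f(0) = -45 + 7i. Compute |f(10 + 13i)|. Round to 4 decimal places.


Step 1: By Liouville's theorem, a bounded entire function is constant.
Step 2: f(z) = f(0) = -45 + 7i for all z.
Step 3: |f(w)| = |-45 + 7i| = sqrt(2025 + 49)
Step 4: = 45.5412

45.5412


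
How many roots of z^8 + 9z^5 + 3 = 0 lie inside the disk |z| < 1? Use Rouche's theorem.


Step 1: On |z| = 1 the three terms have sizes |z^8| = 1^8 = 1, |9z^5| = 9*1^5 = 9, |3| = 3
Step 2: The dominant term is g(z) = 9z^5; let h(z) = z^8 + 3 so f = g + h
Step 3: On |z| = 1: |g| = 9 and |h| <= 1 + 3 = 4
Step 4: Since 9 > 4, |h| < |g| on |z| = 1, so by Rouche f has the same number of zeros as g inside |z| < 1
Step 5: g(z) = 9z^5 has 5 zeros (at the origin, multiplicity 5) inside |z| < 1. Answer = 5

5


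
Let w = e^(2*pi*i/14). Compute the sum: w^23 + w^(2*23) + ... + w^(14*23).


Step 1: The sum sum_{j=1}^{n} w^(k*j) equals n if n | k, else 0.
Step 2: Here n = 14, k = 23
Step 3: Does n divide k? 14 | 23 -> False
Step 4: Sum = 0

0


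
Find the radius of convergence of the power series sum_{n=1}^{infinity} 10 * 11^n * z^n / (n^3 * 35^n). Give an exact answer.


Step 1: General term a_n = 10 * 11^n / (n^3 * 35^n)
Step 2: By the root test, |a_n|^(1/n) = 10^(1/n) * 11 / (n^(3/n) * 35) -> 11/35 as n -> infinity (since 10^(1/n) -> 1 and n^(3/n) -> 1)
Step 3: R = 1/lim|a_n|^(1/n) = 35/11

35/11


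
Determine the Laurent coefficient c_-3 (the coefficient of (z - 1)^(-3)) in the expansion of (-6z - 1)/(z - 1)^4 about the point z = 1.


Step 1: Write the numerator in powers of (z - 1): -6z - 1 = -6(z - 1) + (-6*1 - 1) = -6(z - 1) - 7
Step 2: Divide by (z - 1)^4: f(z) = -7(z - 1)^(-4) - 6(z - 1)^(-3)
Step 3: This finite sum is the Laurent series of f about z = 1.
Step 4: Coefficient of (z - 1)^(-3) = coefficient of (z - 1) in the re-centred numerator = -6

-6


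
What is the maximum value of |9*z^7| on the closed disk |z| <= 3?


Step 1: On |z| = 3, |f(z)| = 9 * |z|^7 = 9 * 3^7
Step 2: By maximum modulus principle, maximum is on boundary.
Step 3: Maximum = 9 * 2187 = 19683

19683


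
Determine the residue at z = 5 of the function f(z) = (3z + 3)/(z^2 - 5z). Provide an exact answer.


Step 1: Q(z) = z^2 - 5z = (z - 5)(z)
Step 2: Q'(z) = 2z - 5
Step 3: Q'(5) = 5, P(5) = 18
Step 4: Res = P(5)/Q'(5) = 18/5 = 18/5

18/5


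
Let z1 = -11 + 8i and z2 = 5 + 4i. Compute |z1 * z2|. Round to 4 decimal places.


Step 1: |z1| = sqrt((-11)^2 + 8^2) = sqrt(185)
Step 2: |z2| = sqrt(5^2 + 4^2) = sqrt(41)
Step 3: |z1*z2| = |z1|*|z2| = sqrt(185) * sqrt(41) = sqrt(185 * 41) = sqrt(7585)
Step 4: = 87.0919

87.0919


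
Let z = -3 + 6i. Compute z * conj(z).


Step 1: conj(z) = -3 - 6i
Step 2: z * conj(z) = (-3)^2 + 6^2
Step 3: = 9 + 36 = 45

45


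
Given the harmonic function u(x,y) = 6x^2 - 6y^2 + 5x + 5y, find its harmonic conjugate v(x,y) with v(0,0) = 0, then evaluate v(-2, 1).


Step 1: v_x = -u_y = 12y - 5
Step 2: v_y = u_x = 12x + 5
Step 3: v = 12xy - 5x + 5y + C
Step 4: v(0,0) = 0 => C = 0
Step 5: v(-2, 1) = -9

-9


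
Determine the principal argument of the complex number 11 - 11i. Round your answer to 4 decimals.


Step 1: z = 11 - 11i
Step 2: arg(z) = atan2(-11, 11)
Step 3: arg(z) = -0.7854

-0.7854


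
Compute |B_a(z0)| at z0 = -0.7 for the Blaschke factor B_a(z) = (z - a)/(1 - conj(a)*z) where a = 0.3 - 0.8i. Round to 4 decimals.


Step 1: Numerator z0 - a = -0.7 - (0.3 - 0.8i) = -1 + 0.8i
Step 2: Denominator 1 - conj(a)*z0 = 1 - (0.3 + 0.8i)*(-0.7) = 1.21 + 0.56i
Step 3: |z0 - a|^2 = (-1)^2 + 0.8^2 = 1.64; |1 - conj(a)*z0|^2 = 1.21^2 + 0.56^2 = 1.7777
Step 4: |B_a(-0.7)| = sqrt(1.64 / 1.7777) = sqrt(0.92254)
Step 5: = 0.9605

0.9605


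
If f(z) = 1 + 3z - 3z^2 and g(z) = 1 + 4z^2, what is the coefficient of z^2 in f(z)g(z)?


Step 1: z^2 term in f*g comes from: (1)*(4z^2) + (3z)*(0) + (-3z^2)*(1)
Step 2: = 4 + 0 - 3
Step 3: = 1

1


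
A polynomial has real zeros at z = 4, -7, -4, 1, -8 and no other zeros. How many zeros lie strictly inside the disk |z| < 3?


Step 1: Check each root:
  z = 4: |4| = 4 >= 3
  z = -7: |-7| = 7 >= 3
  z = -4: |-4| = 4 >= 3
  z = 1: |1| = 1 < 3
  z = -8: |-8| = 8 >= 3
Step 2: Count = 1

1


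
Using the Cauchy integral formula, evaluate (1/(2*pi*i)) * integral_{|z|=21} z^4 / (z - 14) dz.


Step 1: f(z) = z^4, a = 14 is inside |z| = 21
Step 2: By Cauchy integral formula: (1/(2pi*i)) * integral = f(a)
Step 3: f(14) = 14^4 = 38416

38416


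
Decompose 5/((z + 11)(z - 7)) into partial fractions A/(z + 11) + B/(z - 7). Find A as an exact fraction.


Step 1: Multiply both sides by (z + 11) and set z = -11
Step 2: A = 5 / (-11 - 7)
Step 3: A = 5 / (-18)
Step 4: A = -5/18

-5/18


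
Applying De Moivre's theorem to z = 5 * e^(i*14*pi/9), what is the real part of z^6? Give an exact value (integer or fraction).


Step 1: By De Moivre's theorem, z^6 = 5^6 * e^(i*6*14*pi/9) = 15625 * (cos(28*pi/3) + i*sin(28*pi/3))
Step 2: |z|^6 = 5^6 = 15625
Step 3: Reduce the angle mod 2*pi: 28*pi/3 - 8*pi = 4*pi/3
Step 4: cos(4*pi/3) = -1/2
Step 5: Re(z^6) = 15625 * (-1/2) = -15625/2

-15625/2
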